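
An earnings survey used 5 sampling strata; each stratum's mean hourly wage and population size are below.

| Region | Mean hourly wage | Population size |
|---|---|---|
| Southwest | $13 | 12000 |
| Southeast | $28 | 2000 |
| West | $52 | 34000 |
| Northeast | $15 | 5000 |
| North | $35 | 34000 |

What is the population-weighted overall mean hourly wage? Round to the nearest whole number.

Σ Nₕ·x̄ₕ = 3245000
Σ Nₕ = 12000 + 2000 + 34000 + 5000 + 34000 = 87000
Overall mean = 3245000 / 87000 = 37.298851

37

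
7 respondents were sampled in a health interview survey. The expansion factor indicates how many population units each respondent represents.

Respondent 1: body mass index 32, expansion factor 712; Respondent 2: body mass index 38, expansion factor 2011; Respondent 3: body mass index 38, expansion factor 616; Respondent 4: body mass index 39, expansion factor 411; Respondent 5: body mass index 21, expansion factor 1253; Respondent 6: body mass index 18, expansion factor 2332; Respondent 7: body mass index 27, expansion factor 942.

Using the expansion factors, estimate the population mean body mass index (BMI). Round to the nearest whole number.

28

Weighted sum = 32×712 + 38×2011 + 38×616 + 39×411 + 21×1253 + 18×2332 + 27×942
  = 22784 + 76418 + 23408 + 16029 + 26313 + 41976 + 25434 = 232362
Sum of weights = 712 + 2011 + 616 + 411 + 1253 + 2332 + 942 = 8277
Weighted mean = 232362 / 8277 = 28.073215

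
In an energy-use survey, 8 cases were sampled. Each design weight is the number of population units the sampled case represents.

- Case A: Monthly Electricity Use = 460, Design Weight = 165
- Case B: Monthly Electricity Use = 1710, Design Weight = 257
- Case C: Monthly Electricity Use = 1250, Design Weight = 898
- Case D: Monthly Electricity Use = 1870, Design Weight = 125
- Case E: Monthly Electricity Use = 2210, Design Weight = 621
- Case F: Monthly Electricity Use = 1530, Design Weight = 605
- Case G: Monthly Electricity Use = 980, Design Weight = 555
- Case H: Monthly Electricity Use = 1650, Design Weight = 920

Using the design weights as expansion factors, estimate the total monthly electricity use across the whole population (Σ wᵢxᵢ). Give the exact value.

6231580

Weighted total = 460×165 + 1710×257 + 1250×898 + 1870×125 + 2210×621 + 1530×605 + 980×555 + 1650×920
  = 75900 + 439470 + 1122500 + 233750 + 1372410 + 925650 + 543900 + 1518000 = 6231580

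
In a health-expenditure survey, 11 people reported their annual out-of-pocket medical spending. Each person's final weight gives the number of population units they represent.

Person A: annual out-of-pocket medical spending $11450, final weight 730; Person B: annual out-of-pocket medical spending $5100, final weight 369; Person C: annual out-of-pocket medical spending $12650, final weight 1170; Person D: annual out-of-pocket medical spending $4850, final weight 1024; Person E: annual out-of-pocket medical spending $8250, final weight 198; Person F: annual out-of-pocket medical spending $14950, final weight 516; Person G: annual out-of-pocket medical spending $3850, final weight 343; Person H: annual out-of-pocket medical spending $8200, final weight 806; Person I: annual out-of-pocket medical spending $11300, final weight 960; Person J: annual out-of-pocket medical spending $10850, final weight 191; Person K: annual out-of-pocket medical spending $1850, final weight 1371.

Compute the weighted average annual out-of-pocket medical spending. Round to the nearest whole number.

8172

Weighted sum = 62741450
Sum of weights = 7678
Weighted mean = 62741450 / 7678 = 8171.5877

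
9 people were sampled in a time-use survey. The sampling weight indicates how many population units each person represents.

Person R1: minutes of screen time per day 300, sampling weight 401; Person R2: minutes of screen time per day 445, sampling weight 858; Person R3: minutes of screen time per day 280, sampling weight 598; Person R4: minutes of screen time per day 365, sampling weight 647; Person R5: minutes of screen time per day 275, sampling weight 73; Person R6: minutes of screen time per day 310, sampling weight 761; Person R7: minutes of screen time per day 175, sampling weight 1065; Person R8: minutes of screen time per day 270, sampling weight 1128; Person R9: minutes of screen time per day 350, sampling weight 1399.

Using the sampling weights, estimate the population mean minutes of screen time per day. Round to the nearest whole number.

Weighted sum = 2142275
Sum of weights = 401 + 858 + 598 + 647 + 73 + 761 + 1065 + 1128 + 1399 = 6930
Weighted mean = 2142275 / 6930 = 309.13059

309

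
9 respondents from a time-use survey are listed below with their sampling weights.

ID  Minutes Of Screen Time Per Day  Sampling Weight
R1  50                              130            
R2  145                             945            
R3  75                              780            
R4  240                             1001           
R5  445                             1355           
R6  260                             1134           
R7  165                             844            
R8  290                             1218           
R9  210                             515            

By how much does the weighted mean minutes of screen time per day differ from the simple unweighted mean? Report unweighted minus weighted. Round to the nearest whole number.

-36

Unweighted sum = 50 + 145 + 75 + 240 + 445 + 260 + 165 + 290 + 210 = 1880
Unweighted mean = 1880 / 9 = 208.88889
Weighted sum = 50×130 + 145×945 + 75×780 + 240×1001 + 445×1355 + 260×1134 + 165×844 + 290×1218 + 210×515
  = 6500 + 137025 + 58500 + 240240 + 602975 + 294840 + 139260 + 353220 + 108150 = 1940710
Sum of weights = 7922
Weighted mean = 1940710 / 7922 = 244.97728
Difference (unweighted minus weighted) = -36.08839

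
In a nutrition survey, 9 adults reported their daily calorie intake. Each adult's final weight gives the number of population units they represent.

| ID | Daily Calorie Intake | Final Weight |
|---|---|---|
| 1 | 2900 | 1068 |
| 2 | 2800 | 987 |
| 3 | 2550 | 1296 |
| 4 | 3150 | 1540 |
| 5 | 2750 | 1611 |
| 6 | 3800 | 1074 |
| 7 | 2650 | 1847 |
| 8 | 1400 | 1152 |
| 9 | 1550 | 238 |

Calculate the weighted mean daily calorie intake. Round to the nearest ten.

Weighted sum = 29404300
Sum of weights = 1068 + 987 + 1296 + 1540 + 1611 + 1074 + 1847 + 1152 + 238 = 10813
Weighted mean = 29404300 / 10813 = 2719.3471

2720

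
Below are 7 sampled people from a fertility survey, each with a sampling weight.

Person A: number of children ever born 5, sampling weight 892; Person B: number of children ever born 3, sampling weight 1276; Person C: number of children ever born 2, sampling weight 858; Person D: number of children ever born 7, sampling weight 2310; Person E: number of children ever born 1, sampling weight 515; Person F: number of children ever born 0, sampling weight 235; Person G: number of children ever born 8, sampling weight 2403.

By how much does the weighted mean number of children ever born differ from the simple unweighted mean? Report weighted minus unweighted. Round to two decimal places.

Unweighted sum = 5 + 3 + 2 + 7 + 1 + 0 + 8 = 26
Unweighted mean = 26 / 7 = 3.7142857
Weighted sum = 5×892 + 3×1276 + 2×858 + 7×2310 + 1×515 + 0×235 + 8×2403
  = 4460 + 3828 + 1716 + 16170 + 515 + 0 + 19224 = 45913
Sum of weights = 892 + 1276 + 858 + 2310 + 515 + 235 + 2403 = 8489
Weighted mean = 45913 / 8489 = 5.4085287
Difference (weighted minus unweighted) = 1.694243

1.69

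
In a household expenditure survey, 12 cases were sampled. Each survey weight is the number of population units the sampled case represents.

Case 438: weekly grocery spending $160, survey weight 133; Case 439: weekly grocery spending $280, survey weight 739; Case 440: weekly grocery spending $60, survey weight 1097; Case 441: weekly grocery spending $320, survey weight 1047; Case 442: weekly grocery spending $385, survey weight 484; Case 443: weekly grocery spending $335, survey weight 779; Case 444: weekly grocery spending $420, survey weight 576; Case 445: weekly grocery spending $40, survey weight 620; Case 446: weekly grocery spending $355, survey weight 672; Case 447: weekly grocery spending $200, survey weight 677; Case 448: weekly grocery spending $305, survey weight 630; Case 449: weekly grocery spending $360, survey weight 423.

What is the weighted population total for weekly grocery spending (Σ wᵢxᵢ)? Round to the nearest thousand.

Weighted total = 160×133 + 280×739 + 60×1097 + 320×1047 + 385×484 + 335×779 + 420×576 + 40×620 + 355×672 + 200×677 + 305×630 + 360×423
  = 21280 + 206920 + 65820 + 335040 + 186340 + 260965 + 241920 + 24800 + 238560 + 135400 + 192150 + 152280 = 2061475

2061000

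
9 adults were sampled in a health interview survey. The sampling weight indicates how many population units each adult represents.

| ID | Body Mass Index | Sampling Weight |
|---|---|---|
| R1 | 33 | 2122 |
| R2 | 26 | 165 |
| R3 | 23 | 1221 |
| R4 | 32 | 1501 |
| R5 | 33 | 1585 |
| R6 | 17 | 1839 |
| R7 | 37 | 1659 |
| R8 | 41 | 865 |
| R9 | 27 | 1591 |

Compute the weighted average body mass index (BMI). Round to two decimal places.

Weighted sum = 33×2122 + 26×165 + 23×1221 + 32×1501 + 33×1585 + 17×1839 + 37×1659 + 41×865 + 27×1591
  = 70026 + 4290 + 28083 + 48032 + 52305 + 31263 + 61383 + 35465 + 42957 = 373804
Sum of weights = 2122 + 165 + 1221 + 1501 + 1585 + 1839 + 1659 + 865 + 1591 = 12548
Weighted mean = 373804 / 12548 = 29.789927

29.79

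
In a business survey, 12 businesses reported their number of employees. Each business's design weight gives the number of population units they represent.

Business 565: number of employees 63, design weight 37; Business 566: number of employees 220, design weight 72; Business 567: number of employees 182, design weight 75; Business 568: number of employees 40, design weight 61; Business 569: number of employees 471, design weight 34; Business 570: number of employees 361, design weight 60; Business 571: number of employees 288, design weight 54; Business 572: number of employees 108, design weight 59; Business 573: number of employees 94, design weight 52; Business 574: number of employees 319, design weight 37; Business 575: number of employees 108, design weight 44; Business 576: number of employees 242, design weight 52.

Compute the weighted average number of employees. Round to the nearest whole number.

Weighted sum = 63×37 + 220×72 + 182×75 + 40×61 + 471×34 + 361×60 + 288×54 + 108×59 + 94×52 + 319×37 + 108×44 + 242×52
  = 2331 + 15840 + 13650 + 2440 + 16014 + 21660 + 15552 + 6372 + 4888 + 11803 + 4752 + 12584 = 127886
Sum of weights = 37 + 72 + 75 + 61 + 34 + 60 + 54 + 59 + 52 + 37 + 44 + 52 = 637
Weighted mean = 127886 / 637 = 200.76295

201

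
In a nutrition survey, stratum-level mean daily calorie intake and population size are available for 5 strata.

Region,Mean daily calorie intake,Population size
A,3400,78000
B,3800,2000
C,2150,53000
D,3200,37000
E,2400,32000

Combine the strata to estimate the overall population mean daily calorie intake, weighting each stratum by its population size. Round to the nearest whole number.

2881

Σ Nₕ·x̄ₕ = 3400×78000 + 3800×2000 + 2150×53000 + 3200×37000 + 2400×32000
  = 265200000 + 7600000 + 113950000 + 118400000 + 76800000 = 581950000
Σ Nₕ = 78000 + 2000 + 53000 + 37000 + 32000 = 202000
Overall mean = 581950000 / 202000 = 2880.9406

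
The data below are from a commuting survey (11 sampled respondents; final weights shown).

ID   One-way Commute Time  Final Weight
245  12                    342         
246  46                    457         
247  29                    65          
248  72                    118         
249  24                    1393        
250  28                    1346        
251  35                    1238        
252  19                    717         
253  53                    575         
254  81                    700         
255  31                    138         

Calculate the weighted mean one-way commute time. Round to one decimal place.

36.0

Weighted sum = 12×342 + 46×457 + 29×65 + 72×118 + 24×1393 + 28×1346 + 35×1238 + 19×717 + 53×575 + 81×700 + 31×138
  = 4104 + 21022 + 1885 + 8496 + 33432 + 37688 + 43330 + 13623 + 30475 + 56700 + 4278 = 255033
Sum of weights = 342 + 457 + 65 + 118 + 1393 + 1346 + 1238 + 717 + 575 + 700 + 138 = 7089
Weighted mean = 255033 / 7089 = 35.975878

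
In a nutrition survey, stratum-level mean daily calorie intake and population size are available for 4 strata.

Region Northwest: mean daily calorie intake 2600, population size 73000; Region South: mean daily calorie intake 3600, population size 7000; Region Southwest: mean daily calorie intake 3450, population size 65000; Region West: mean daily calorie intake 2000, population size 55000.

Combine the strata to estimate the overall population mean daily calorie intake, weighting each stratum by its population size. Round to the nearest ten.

2750

Σ Nₕ·x̄ₕ = 549250000
Σ Nₕ = 200000
Overall mean = 549250000 / 200000 = 2746.25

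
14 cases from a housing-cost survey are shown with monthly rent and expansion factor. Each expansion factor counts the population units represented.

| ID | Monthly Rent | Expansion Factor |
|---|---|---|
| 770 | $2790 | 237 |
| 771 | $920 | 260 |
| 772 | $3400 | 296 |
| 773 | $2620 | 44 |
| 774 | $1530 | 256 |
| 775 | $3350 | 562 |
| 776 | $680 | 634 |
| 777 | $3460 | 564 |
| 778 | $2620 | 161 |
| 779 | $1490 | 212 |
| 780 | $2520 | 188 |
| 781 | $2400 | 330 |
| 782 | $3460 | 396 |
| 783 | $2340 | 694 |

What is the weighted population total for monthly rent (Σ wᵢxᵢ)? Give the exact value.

Weighted total = 11676630

11676630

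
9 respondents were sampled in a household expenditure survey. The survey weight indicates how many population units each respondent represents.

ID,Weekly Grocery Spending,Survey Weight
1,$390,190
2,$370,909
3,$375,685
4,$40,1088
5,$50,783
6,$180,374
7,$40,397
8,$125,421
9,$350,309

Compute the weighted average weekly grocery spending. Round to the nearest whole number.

Weighted sum = 390×190 + 370×909 + 375×685 + 40×1088 + 50×783 + 180×374 + 40×397 + 125×421 + 350×309
  = 74100 + 336330 + 256875 + 43520 + 39150 + 67320 + 15880 + 52625 + 108150 = 993950
Sum of weights = 190 + 909 + 685 + 1088 + 783 + 374 + 397 + 421 + 309 = 5156
Weighted mean = 993950 / 5156 = 192.77541

193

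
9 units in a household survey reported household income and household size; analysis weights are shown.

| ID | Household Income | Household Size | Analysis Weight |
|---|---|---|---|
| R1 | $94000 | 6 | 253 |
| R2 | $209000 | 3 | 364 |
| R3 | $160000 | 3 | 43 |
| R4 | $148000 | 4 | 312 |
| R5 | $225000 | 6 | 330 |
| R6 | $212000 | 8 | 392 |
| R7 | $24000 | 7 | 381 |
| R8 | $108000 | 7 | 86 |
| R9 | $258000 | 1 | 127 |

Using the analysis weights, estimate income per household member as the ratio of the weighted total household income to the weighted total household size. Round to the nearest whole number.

28920

Σ wᵢ·y = 94000×253 + 209000×364 + 160000×43 + 148000×312 + 225000×330 + 212000×392 + 24000×381 + 108000×86 + 258000×127
  = 23782000 + 76076000 + 6880000 + 46176000 + 74250000 + 83104000 + 9144000 + 9288000 + 32766000 = 361466000
Σ wᵢ·x = 6×253 + 3×364 + 3×43 + 4×312 + 6×330 + 8×392 + 7×381 + 7×86 + 1×127
  = 12499
Ratio = 361466000 / 12499 = 28919.594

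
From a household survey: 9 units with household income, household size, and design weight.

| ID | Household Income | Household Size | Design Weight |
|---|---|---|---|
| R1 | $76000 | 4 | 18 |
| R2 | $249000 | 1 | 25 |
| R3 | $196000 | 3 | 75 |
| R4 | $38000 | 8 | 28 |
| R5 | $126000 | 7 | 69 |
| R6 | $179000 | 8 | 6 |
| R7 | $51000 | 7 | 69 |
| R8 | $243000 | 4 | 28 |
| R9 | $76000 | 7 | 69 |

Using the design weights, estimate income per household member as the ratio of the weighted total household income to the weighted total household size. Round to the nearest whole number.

Σ wᵢ·y = 76000×18 + 249000×25 + 196000×75 + 38000×28 + 126000×69 + 179000×6 + 51000×69 + 243000×28 + 76000×69
  = 1368000 + 6225000 + 14700000 + 1064000 + 8694000 + 1074000 + 3519000 + 6804000 + 5244000 = 48692000
Σ wᵢ·x = 2155
Ratio = 48692000 / 2155 = 22594.896

22595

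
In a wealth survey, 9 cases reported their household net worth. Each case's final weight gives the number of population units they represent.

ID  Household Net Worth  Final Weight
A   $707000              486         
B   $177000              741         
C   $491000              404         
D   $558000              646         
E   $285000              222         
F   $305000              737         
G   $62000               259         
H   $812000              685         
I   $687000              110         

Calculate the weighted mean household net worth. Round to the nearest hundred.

Weighted sum = 1969494000
Sum of weights = 486 + 741 + 404 + 646 + 222 + 737 + 259 + 685 + 110 = 4290
Weighted mean = 1969494000 / 4290 = 459089.51

459100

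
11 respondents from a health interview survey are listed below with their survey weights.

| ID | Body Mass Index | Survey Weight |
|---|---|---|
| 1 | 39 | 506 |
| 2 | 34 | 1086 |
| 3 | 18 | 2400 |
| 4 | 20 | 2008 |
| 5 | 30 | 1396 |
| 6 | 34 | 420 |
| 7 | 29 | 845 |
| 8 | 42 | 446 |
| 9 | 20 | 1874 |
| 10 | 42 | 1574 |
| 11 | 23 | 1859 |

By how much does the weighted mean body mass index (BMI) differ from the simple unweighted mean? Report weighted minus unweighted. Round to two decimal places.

-3.33

Unweighted sum = 39 + 34 + 18 + 20 + 30 + 34 + 29 + 42 + 20 + 42 + 23 = 331
Unweighted mean = 331 / 11 = 30.090909
Weighted sum = 385760
Sum of weights = 506 + 1086 + 2400 + 2008 + 1396 + 420 + 845 + 446 + 1874 + 1574 + 1859 = 14414
Weighted mean = 385760 / 14414 = 26.762869
Difference (weighted minus unweighted) = -3.3280397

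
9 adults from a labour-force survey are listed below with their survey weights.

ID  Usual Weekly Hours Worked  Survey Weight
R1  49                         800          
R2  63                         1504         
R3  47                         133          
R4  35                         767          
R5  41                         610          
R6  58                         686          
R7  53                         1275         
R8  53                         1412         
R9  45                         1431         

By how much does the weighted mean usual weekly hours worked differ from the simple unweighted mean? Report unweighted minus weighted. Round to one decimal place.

-1.6

Unweighted sum = 444
Unweighted mean = 444 / 9 = 49.333333
Weighted sum = 49×800 + 63×1504 + 47×133 + 35×767 + 41×610 + 58×686 + 53×1275 + 53×1412 + 45×1431
  = 39200 + 94752 + 6251 + 26845 + 25010 + 39788 + 67575 + 74836 + 64395 = 438652
Sum of weights = 800 + 1504 + 133 + 767 + 610 + 686 + 1275 + 1412 + 1431 = 8618
Weighted mean = 438652 / 8618 = 50.899513
Difference (unweighted minus weighted) = -1.5661793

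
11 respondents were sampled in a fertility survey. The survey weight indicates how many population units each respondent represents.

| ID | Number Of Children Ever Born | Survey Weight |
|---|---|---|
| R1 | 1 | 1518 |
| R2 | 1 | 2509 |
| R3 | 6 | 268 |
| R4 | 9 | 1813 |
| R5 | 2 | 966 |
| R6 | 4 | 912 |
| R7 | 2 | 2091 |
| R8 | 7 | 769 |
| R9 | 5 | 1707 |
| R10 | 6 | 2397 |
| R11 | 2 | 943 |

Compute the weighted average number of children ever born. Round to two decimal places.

3.89

Weighted sum = 61900
Sum of weights = 1518 + 2509 + 268 + 1813 + 966 + 912 + 2091 + 769 + 1707 + 2397 + 943 = 15893
Weighted mean = 61900 / 15893 = 3.8947965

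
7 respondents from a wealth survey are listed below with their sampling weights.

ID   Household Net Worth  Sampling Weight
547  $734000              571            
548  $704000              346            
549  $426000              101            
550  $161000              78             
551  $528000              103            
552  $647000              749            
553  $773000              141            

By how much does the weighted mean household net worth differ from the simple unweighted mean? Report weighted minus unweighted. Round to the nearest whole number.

Unweighted sum = 3973000
Unweighted mean = 3973000 / 7 = 567571.43
Weighted sum = 734000×571 + 704000×346 + 426000×101 + 161000×78 + 528000×103 + 647000×749 + 773000×141
  = 419114000 + 243584000 + 43026000 + 12558000 + 54384000 + 484603000 + 108993000 = 1366262000
Sum of weights = 571 + 346 + 101 + 78 + 103 + 749 + 141 = 2089
Weighted mean = 1366262000 / 2089 = 654026.81
Difference (weighted minus unweighted) = 86455.379

86455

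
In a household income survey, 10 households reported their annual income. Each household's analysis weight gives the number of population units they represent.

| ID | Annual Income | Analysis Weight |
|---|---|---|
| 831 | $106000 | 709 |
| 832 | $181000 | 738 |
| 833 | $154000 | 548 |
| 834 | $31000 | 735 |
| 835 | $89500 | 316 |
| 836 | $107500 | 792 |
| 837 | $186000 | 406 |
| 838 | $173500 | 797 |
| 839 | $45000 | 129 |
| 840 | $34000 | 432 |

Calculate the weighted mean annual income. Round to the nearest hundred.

Weighted sum = 663619500
Sum of weights = 709 + 738 + 548 + 735 + 316 + 792 + 406 + 797 + 129 + 432 = 5602
Weighted mean = 663619500 / 5602 = 118461.17

118500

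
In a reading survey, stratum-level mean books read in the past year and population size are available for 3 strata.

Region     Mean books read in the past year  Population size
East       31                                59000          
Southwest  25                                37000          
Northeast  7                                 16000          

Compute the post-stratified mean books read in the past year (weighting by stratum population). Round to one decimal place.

Σ Nₕ·x̄ₕ = 31×59000 + 25×37000 + 7×16000
  = 1829000 + 925000 + 112000 = 2866000
Σ Nₕ = 59000 + 37000 + 16000 = 112000
Overall mean = 2866000 / 112000 = 25.589286

25.6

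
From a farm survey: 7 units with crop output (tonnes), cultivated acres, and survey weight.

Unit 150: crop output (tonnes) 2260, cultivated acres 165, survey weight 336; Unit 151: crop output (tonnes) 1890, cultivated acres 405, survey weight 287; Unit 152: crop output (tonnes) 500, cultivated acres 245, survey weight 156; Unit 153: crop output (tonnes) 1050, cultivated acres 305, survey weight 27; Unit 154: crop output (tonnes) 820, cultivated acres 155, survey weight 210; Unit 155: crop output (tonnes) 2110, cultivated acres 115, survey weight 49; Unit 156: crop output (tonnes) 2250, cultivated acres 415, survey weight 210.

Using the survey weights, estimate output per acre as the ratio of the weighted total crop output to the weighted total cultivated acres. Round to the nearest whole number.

6

Σ wᵢ·y = 2260×336 + 1890×287 + 500×156 + 1050×27 + 820×210 + 2110×49 + 2250×210
  = 2156230
Σ wᵢ·x = 165×336 + 405×287 + 245×156 + 305×27 + 155×210 + 115×49 + 415×210
  = 343465
Ratio = 2156230 / 343465 = 6.277874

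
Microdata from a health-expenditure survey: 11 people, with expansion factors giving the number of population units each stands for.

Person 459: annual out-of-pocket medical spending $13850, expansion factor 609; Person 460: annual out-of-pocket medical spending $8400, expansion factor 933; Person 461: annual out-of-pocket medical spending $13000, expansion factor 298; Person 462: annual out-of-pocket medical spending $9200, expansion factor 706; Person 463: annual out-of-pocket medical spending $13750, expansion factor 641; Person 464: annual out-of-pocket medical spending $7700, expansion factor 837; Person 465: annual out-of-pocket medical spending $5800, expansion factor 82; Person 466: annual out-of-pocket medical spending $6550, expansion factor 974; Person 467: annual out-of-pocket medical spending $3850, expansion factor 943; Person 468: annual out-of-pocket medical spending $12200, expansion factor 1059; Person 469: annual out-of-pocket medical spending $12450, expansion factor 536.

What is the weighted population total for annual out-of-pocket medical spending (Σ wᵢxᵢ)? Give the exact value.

Weighted total = 13850×609 + 8400×933 + 13000×298 + 9200×706 + 13750×641 + 7700×837 + 5800×82 + 6550×974 + 3850×943 + 12200×1059 + 12450×536
  = 71978550

71978550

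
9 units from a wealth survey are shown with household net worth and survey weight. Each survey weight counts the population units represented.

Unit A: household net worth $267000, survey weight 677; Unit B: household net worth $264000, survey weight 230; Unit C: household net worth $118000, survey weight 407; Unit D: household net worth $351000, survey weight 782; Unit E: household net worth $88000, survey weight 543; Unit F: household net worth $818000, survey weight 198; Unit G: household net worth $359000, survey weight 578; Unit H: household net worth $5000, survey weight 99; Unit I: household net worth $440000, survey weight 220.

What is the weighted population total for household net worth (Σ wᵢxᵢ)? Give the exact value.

1078532000

Weighted total = 267000×677 + 264000×230 + 118000×407 + 351000×782 + 88000×543 + 818000×198 + 359000×578 + 5000×99 + 440000×220
  = 1078532000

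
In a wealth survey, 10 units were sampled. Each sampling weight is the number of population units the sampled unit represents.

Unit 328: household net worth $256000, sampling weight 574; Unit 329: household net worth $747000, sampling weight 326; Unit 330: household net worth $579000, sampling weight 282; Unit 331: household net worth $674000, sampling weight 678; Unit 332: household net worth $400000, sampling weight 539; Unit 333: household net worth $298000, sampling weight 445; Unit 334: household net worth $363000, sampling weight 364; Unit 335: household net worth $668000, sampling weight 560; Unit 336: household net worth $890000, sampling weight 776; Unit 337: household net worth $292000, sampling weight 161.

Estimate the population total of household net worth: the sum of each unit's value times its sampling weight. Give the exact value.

2602790000

Weighted total = 256000×574 + 747000×326 + 579000×282 + 674000×678 + 400000×539 + 298000×445 + 363000×364 + 668000×560 + 890000×776 + 292000×161
  = 146944000 + 243522000 + 163278000 + 456972000 + 215600000 + 132610000 + 132132000 + 374080000 + 690640000 + 47012000 = 2602790000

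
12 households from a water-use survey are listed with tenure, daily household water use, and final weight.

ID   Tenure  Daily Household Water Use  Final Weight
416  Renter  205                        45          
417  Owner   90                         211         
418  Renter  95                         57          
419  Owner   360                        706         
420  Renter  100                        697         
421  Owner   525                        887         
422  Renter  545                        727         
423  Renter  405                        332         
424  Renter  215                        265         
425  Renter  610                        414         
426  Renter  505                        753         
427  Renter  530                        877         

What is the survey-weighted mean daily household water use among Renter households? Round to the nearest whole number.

Renter rows: 416, 418, 420, 422, 423, 424, 425, 426, 427
Weighted sum = 205×45 + 95×57 + 100×697 + 545×727 + 405×332 + 215×265 + 610×414 + 505×753 + 530×877
  = 9225 + 5415 + 69700 + 396215 + 134460 + 56975 + 252540 + 380265 + 464810 = 1769605
Sum of weights = 45 + 57 + 697 + 727 + 332 + 265 + 414 + 753 + 877 = 4167
Weighted mean = 1769605 / 4167 = 424.67123

425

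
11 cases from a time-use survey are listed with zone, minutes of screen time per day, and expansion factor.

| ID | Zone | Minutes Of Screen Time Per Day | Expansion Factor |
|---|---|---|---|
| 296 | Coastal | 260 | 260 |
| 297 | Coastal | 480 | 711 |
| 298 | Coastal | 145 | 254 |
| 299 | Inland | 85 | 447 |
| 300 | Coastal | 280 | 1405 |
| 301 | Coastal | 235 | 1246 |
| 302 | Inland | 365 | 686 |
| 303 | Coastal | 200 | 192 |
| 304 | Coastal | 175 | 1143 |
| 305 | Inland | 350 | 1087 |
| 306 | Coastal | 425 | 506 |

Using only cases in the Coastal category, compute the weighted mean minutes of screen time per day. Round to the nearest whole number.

277

Coastal rows: 296, 297, 298, 300, 301, 303, 304, 306
Weighted sum = 260×260 + 480×711 + 145×254 + 280×1405 + 235×1246 + 200×192 + 175×1143 + 425×506
  = 67600 + 341280 + 36830 + 393400 + 292810 + 38400 + 200025 + 215050 = 1585395
Sum of weights = 5717
Weighted mean = 1585395 / 5717 = 277.3124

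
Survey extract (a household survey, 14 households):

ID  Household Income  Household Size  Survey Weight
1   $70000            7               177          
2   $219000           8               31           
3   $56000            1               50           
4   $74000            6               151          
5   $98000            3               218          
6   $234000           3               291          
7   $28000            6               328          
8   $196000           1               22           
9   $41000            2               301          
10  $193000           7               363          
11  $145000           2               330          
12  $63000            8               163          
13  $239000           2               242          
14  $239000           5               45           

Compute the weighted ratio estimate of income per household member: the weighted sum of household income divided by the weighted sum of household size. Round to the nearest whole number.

29315

Σ wᵢ·y = 345219000
Σ wᵢ·x = 11776
Ratio = 345219000 / 11776 = 29315.472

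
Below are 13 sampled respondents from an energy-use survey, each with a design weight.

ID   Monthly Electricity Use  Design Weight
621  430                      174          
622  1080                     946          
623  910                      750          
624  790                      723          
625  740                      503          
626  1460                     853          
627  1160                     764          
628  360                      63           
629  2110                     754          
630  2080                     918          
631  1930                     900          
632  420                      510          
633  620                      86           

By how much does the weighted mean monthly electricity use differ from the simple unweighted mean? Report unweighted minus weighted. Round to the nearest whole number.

Unweighted sum = 14090
Unweighted mean = 14090 / 13 = 1083.8462
Weighted sum = 10381590
Sum of weights = 7944
Weighted mean = 10381590 / 7944 = 1306.8467
Difference (unweighted minus weighted) = -223.00052

-223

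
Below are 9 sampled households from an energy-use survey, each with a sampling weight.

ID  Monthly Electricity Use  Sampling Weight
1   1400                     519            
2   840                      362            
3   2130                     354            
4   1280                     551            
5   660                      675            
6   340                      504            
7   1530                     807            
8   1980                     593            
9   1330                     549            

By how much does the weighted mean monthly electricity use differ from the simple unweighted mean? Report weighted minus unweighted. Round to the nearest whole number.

-6

Unweighted sum = 11490
Unweighted mean = 11490 / 9 = 1276.6667
Weighted sum = 1400×519 + 840×362 + 2130×354 + 1280×551 + 660×675 + 340×504 + 1530×807 + 1980×593 + 1330×549
  = 726600 + 304080 + 754020 + 705280 + 445500 + 171360 + 1234710 + 1174140 + 730170 = 6245860
Sum of weights = 519 + 362 + 354 + 551 + 675 + 504 + 807 + 593 + 549 = 4914
Weighted mean = 6245860 / 4914 = 1271.0338
Difference (weighted minus unweighted) = -5.6328856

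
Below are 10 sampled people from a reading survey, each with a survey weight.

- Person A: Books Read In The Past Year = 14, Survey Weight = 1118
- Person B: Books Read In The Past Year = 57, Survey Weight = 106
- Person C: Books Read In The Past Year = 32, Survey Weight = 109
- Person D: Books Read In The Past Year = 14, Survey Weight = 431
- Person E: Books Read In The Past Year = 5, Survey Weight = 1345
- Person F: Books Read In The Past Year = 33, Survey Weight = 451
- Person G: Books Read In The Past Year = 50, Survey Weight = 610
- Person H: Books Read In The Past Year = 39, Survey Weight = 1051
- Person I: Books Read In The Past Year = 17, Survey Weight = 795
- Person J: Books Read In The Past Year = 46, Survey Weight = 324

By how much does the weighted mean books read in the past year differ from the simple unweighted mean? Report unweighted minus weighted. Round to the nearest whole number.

Unweighted sum = 14 + 57 + 32 + 14 + 5 + 33 + 50 + 39 + 17 + 46 = 307
Unweighted mean = 307 / 10 = 30.7
Weighted sum = 152732
Sum of weights = 1118 + 106 + 109 + 431 + 1345 + 451 + 610 + 1051 + 795 + 324 = 6340
Weighted mean = 152732 / 6340 = 24.090221
Difference (unweighted minus weighted) = 6.6097792

7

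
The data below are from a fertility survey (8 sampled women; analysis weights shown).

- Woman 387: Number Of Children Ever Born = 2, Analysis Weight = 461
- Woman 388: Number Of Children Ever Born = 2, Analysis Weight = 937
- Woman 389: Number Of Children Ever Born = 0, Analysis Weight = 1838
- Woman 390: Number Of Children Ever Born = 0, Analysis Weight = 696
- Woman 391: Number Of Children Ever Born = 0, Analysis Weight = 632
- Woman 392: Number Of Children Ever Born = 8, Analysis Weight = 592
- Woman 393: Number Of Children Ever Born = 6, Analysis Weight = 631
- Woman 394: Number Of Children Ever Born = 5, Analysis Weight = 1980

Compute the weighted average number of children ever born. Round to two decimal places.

2.73

Weighted sum = 2×461 + 2×937 + 0×1838 + 0×696 + 0×632 + 8×592 + 6×631 + 5×1980
  = 922 + 1874 + 0 + 0 + 0 + 4736 + 3786 + 9900 = 21218
Sum of weights = 461 + 937 + 1838 + 696 + 632 + 592 + 631 + 1980 = 7767
Weighted mean = 21218 / 7767 = 2.7318141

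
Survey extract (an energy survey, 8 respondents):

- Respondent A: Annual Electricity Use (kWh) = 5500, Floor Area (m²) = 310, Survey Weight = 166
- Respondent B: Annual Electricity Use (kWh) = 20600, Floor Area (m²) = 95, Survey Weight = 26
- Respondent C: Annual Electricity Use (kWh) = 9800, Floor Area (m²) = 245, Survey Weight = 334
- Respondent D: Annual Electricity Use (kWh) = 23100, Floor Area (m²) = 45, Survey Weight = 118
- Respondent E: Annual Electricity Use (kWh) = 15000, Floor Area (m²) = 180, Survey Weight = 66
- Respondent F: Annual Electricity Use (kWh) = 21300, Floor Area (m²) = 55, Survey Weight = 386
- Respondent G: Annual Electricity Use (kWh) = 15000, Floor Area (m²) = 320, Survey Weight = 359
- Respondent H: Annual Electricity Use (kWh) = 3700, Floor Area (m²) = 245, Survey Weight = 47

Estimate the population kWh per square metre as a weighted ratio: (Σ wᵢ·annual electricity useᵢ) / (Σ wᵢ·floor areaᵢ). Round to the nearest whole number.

Σ wᵢ·y = 5500×166 + 20600×26 + 9800×334 + 23100×118 + 15000×66 + 21300×386 + 15000×359 + 3700×47
  = 22218300
Σ wᵢ·x = 310×166 + 95×26 + 245×334 + 45×118 + 180×66 + 55×386 + 320×359 + 245×47
  = 51460 + 2470 + 81830 + 5310 + 11880 + 21230 + 114880 + 11515 = 300575
Ratio = 22218300 / 300575 = 73.919321

74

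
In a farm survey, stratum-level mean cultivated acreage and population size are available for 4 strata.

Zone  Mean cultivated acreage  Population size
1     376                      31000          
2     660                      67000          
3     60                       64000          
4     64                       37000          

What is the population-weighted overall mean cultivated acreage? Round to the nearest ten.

Σ Nₕ·x̄ₕ = 376×31000 + 660×67000 + 60×64000 + 64×37000
  = 11656000 + 44220000 + 3840000 + 2368000 = 62084000
Σ Nₕ = 31000 + 67000 + 64000 + 37000 = 199000
Overall mean = 62084000 / 199000 = 311.9799

310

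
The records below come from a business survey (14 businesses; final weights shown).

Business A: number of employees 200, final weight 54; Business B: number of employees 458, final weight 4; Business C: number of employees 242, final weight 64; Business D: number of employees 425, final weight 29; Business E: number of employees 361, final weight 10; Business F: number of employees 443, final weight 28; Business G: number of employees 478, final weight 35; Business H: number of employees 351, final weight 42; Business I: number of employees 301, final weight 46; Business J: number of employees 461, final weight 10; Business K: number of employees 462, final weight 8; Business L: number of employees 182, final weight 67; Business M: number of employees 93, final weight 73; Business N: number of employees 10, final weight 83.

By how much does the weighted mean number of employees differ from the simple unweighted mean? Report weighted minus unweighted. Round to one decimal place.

-84.2

Unweighted sum = 4467
Unweighted mean = 4467 / 14 = 319.07143
Weighted sum = 129896
Sum of weights = 553
Weighted mean = 129896 / 553 = 234.89331
Difference (weighted minus unweighted) = -84.178119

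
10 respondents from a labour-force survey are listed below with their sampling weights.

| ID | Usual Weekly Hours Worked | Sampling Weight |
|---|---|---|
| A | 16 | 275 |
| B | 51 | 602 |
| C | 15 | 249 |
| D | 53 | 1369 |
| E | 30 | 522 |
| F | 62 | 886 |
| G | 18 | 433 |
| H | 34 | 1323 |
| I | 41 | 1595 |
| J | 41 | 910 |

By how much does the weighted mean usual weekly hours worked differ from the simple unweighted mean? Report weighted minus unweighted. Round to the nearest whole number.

5

Unweighted sum = 361
Unweighted mean = 361 / 10 = 36.1
Weighted sum = 16×275 + 51×602 + 15×249 + 53×1369 + 30×522 + 62×886 + 18×433 + 34×1323 + 41×1595 + 41×910
  = 4400 + 30702 + 3735 + 72557 + 15660 + 54932 + 7794 + 44982 + 65395 + 37310 = 337467
Sum of weights = 8164
Weighted mean = 337467 / 8164 = 41.335987
Difference (weighted minus unweighted) = 5.2359873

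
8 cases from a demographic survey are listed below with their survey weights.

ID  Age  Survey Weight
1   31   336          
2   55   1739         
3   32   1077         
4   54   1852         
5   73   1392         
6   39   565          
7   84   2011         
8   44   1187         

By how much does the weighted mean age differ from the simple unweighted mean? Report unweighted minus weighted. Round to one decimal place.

-6.1

Unweighted sum = 31 + 55 + 32 + 54 + 73 + 39 + 84 + 44 = 412
Unweighted mean = 412 / 8 = 51.5
Weighted sum = 585336
Sum of weights = 336 + 1739 + 1077 + 1852 + 1392 + 565 + 2011 + 1187 = 10159
Weighted mean = 585336 / 10159 = 57.617482
Difference (unweighted minus weighted) = -6.117482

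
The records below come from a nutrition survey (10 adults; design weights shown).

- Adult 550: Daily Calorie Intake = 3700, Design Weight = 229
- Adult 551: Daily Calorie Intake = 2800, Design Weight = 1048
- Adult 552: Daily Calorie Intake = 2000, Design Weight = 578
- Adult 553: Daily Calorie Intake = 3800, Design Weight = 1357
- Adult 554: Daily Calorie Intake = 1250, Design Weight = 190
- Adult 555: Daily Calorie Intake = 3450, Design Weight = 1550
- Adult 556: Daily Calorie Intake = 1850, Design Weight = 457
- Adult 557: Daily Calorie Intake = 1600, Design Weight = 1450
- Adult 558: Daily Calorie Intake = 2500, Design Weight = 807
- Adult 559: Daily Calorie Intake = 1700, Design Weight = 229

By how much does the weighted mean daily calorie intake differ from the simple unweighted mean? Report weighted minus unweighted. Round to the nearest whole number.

227

Unweighted sum = 3700 + 2800 + 2000 + 3800 + 1250 + 3450 + 1850 + 1600 + 2500 + 1700 = 24650
Unweighted mean = 24650 / 10 = 2465
Weighted sum = 3700×229 + 2800×1048 + 2000×578 + 3800×1357 + 1250×190 + 3450×1550 + 1850×457 + 1600×1450 + 2500×807 + 1700×229
  = 21251550
Sum of weights = 229 + 1048 + 578 + 1357 + 190 + 1550 + 457 + 1450 + 807 + 229 = 7895
Weighted mean = 21251550 / 7895 = 2691.7733
Difference (weighted minus unweighted) = 226.77327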